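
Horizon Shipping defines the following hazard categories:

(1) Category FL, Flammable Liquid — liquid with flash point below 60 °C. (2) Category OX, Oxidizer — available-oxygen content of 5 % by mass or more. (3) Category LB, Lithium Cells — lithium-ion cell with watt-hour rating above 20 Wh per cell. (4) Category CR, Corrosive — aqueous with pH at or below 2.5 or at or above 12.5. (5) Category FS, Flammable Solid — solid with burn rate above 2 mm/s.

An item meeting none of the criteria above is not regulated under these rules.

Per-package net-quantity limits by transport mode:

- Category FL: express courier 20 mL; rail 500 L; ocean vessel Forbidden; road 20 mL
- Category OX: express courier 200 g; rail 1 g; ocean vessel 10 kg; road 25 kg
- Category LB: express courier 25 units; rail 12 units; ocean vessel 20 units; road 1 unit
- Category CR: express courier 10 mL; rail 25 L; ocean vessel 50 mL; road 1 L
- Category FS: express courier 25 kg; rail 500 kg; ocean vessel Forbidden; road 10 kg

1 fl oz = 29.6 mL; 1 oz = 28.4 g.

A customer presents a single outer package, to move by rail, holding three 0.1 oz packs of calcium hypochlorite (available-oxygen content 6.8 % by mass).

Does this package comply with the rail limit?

Calcium hypochlorite: available-oxygen content 6.8 % by mass ≥ 5 % by mass → Category OX (Oxidizer).
Category OX quantity: three 0.1 oz packs = 8.52 g.
8.52 g > 1 g (rail limit, Category OX) — over the limit.

No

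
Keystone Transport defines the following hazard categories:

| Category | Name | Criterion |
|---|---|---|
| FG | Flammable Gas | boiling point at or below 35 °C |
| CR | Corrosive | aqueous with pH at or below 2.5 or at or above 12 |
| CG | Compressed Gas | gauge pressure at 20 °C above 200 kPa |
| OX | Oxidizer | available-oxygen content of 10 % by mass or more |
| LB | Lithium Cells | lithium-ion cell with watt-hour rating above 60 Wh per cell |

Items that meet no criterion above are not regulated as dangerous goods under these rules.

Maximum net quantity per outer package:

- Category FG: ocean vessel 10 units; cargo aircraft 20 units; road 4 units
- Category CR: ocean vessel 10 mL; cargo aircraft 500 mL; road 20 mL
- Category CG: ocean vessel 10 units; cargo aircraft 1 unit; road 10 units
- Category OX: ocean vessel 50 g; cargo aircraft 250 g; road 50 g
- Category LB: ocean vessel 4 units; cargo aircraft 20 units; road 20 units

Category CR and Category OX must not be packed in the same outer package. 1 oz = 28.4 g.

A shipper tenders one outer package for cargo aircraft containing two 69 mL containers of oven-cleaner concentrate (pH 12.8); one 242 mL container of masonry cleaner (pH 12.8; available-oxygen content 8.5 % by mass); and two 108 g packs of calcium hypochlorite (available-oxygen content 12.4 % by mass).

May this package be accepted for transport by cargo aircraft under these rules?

The oven-cleaner concentrate has pH 12.8, which is ≥ 12, so it is Category CR (Corrosive).
pH 12.8 meets the Category CR criterion (Corrosive), so the masonry cleaner is Category CR.
Calcium hypochlorite: available-oxygen content 12.4 % by mass ≥ 10 % by mass → Category OX (Oxidizer).
Category CR net quantity: (two 69 mL containers = 138 mL) + 242 mL = 380 mL.
380 mL ≤ 500 mL (cargo aircraft limit, Category CR) — within limit.
Category OX quantity: two 108 g packs = 216 g.
That is within the Category OX cargo aircraft limit of 250 g.
Category CR and Category OX may not share an outer package.

No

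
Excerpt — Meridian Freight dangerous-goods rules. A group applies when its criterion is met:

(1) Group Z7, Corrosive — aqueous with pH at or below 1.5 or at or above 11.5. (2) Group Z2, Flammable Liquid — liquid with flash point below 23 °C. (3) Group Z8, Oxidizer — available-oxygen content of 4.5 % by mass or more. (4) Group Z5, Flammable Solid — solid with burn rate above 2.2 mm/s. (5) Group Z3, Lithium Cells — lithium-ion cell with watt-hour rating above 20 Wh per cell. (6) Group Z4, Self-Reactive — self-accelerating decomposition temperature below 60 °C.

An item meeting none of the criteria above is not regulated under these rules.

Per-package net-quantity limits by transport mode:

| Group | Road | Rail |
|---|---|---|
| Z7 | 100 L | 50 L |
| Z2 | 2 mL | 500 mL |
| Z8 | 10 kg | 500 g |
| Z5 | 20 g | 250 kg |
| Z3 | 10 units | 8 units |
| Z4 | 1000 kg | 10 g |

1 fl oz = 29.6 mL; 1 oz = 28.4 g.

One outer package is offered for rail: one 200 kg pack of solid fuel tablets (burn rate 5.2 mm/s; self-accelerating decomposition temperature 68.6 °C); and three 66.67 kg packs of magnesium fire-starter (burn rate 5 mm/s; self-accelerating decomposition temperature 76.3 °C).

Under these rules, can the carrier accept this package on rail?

No

The solid fuel tablets have burn rate 5.2 mm/s, which is > 2.2 mm/s, so they are Group Z5 (Flammable Solid).
The magnesium fire-starter has burn rate 5 mm/s, which is > 2.2 mm/s, so it is Group Z5 (Flammable Solid).
Group Z5 net quantity: 200 kg + (three 66.67 kg packs = 200.01 kg) = 400.01 kg.
That exceeds the Group Z5 rail limit of 250 kg.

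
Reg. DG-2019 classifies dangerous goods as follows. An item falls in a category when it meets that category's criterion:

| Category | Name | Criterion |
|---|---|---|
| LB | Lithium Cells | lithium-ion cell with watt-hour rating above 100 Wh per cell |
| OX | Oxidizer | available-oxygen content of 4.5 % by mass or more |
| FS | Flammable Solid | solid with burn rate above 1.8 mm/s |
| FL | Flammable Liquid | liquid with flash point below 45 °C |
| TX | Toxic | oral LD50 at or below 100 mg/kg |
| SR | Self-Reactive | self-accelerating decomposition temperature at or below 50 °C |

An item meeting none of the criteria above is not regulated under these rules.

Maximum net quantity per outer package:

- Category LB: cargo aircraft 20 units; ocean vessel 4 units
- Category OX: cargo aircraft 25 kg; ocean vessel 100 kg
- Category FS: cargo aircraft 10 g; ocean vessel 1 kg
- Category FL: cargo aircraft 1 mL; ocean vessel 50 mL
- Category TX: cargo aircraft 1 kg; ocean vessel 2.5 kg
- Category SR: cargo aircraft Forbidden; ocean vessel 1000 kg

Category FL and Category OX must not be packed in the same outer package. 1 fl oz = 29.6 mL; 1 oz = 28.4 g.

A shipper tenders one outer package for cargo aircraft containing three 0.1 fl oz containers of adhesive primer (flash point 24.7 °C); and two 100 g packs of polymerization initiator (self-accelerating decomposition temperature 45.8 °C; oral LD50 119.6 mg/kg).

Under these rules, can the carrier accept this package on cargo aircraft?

With flash point 24.7 °C (< 45 °C), the adhesive primer falls in Category FL.
With self-accelerating decomposition temperature 45.8 °C (≤ 50 °C), the polymerization initiator falls in Category SR.
Category SR quantity: two 100 g packs = 200 g.
By cargo aircraft, Category SR is Forbidden regardless of quantity.
Category FL quantity: three 0.1 fl oz containers = 8.88 mL.
That exceeds the Category FL cargo aircraft limit of 1 mL.
The segregation rule (Category FL with Category OX) does not apply to Category SR with Category FL.

No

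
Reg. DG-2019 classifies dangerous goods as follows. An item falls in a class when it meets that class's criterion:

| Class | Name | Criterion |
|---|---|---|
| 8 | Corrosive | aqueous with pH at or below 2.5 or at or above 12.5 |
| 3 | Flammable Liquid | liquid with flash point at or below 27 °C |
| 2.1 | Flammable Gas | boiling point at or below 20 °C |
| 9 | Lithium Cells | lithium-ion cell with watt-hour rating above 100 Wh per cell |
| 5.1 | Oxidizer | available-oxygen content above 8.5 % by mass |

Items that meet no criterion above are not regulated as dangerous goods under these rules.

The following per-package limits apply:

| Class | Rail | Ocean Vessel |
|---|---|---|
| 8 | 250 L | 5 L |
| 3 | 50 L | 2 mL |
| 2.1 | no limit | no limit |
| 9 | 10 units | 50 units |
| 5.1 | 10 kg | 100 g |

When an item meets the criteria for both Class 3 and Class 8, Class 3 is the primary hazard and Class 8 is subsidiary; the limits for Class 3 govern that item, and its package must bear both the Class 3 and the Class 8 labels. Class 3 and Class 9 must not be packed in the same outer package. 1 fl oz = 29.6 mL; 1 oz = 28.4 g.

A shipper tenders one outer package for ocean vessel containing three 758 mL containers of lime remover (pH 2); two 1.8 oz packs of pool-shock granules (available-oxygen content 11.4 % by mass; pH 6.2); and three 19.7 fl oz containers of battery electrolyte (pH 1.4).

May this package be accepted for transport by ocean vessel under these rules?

No

pH 2 meets the Class 8 criterion (Corrosive), so the lime remover is Class 8.
Available-oxygen content 11.4 % by mass meets the Class 5.1 criterion (Oxidizer), so the pool-shock granules are Class 5.1.
With pH 1.4 (≤ 2.5), the battery electrolyte falls in Class 8.
Total Class 8: (three 758 mL containers = 2.274 L) + (three 19.7 fl oz containers = 1749.36 mL) = 4023.36 mL.
4023.36 mL ≤ 5 L (ocean vessel limit, Class 8) — within limit.
Class 5.1 quantity: two 1.8 oz packs = 102.24 g.
102.24 g exceeds the ocean vessel limit of 100 g for Class 5.1.
The segregation rule (Class 3 with Class 9) does not apply to Class 8 with Class 5.1.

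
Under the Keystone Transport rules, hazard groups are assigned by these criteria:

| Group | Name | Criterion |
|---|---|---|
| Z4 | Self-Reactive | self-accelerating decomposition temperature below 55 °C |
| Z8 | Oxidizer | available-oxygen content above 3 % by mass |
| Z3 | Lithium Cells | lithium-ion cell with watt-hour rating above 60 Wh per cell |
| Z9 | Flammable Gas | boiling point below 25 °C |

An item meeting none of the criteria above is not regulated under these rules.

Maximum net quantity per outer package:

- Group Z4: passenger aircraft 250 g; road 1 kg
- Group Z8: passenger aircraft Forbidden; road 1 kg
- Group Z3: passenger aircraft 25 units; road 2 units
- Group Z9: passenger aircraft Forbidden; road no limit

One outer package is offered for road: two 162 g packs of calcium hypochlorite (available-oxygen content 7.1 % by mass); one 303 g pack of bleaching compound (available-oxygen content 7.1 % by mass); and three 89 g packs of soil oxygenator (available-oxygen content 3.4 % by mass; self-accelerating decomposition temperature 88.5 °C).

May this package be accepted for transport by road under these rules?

Yes

Available-oxygen content 7.1 % by mass meets the Group Z8 criterion (Oxidizer), so the calcium hypochlorite is Group Z8.
The bleaching compound has available-oxygen content 7.1 % by mass, which is > 3 % by mass, so it is Group Z8 (Oxidizer).
With available-oxygen content 3.4 % by mass (> 3 % by mass), the soil oxygenator falls in Group Z8.
Group Z8 net quantity: (two 162 g packs = 324 g) + 303 g + (three 89 g packs = 267 g) = 894 g.
894 g is within the road limit of 1 kg for Group Z8.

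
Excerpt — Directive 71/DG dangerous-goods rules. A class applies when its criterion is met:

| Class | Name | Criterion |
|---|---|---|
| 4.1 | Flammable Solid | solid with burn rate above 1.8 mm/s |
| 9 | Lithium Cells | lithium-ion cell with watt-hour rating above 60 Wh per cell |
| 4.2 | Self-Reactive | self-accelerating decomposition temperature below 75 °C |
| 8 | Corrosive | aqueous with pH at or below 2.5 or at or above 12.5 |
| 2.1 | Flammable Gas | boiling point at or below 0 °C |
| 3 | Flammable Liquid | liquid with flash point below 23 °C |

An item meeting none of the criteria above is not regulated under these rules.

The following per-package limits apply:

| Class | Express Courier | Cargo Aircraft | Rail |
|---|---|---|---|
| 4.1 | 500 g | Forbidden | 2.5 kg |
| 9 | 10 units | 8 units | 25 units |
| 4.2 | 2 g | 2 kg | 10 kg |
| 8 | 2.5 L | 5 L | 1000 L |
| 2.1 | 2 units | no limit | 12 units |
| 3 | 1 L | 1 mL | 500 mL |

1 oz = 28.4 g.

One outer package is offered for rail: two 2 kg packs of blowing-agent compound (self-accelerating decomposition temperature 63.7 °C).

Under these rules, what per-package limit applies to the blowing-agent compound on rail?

10 kg

The blowing-agent compound has self-accelerating decomposition temperature 63.7 °C, which is < 75 °C, so it is Class 4.2 (Self-Reactive).
The rail limit for Class 4.2 is 10 kg.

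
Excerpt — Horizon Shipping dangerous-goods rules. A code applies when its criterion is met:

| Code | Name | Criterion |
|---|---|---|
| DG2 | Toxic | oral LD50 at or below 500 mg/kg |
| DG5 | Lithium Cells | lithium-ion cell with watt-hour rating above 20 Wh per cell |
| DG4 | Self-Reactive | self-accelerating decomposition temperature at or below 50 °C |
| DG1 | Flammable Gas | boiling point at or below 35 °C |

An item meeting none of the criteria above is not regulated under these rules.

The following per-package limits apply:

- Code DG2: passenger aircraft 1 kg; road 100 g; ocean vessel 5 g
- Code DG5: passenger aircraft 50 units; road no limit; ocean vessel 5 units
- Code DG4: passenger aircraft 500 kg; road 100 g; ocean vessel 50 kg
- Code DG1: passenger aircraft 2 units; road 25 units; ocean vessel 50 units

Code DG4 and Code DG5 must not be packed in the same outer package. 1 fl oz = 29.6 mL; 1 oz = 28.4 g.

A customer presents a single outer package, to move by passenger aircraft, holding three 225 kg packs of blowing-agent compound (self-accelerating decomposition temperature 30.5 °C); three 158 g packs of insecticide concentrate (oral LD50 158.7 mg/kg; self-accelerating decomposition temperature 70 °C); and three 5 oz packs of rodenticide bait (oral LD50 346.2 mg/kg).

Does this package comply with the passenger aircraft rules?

With self-accelerating decomposition temperature 30.5 °C (≤ 50 °C), the blowing-agent compound falls in Code DG4.
The insecticide concentrate has oral LD50 158.7 mg/kg, which is ≤ 500 mg/kg, so it is Code DG2 (Toxic).
With oral LD50 346.2 mg/kg (≤ 500 mg/kg), the rodenticide bait falls in Code DG2.
Code DG4 quantity: three 225 kg packs = 675 kg.
675 kg > 500 kg (passenger aircraft limit, Code DG4) — over the limit.
Code DG2 net quantity: (three 158 g packs = 474 g) + (three 5 oz packs = 426 g) = 900 g.
900 g is within the passenger aircraft limit of 1 kg for Code DG2.
The segregation rule (Code DG4 with Code DG5) does not apply to Code DG4 with Code DG2.

No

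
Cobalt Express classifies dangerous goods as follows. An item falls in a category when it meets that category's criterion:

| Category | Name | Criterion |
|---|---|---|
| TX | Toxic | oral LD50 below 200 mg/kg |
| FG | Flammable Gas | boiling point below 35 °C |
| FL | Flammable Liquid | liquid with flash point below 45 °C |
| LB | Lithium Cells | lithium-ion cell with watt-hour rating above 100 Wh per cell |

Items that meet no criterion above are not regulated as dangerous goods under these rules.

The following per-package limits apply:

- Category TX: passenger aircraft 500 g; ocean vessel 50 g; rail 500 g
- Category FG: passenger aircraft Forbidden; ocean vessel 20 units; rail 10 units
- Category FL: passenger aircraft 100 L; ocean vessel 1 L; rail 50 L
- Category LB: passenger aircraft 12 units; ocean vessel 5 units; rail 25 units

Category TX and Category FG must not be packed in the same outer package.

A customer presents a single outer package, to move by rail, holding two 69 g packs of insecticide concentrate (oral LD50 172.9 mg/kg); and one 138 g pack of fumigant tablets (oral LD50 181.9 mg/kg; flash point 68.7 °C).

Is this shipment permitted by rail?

Yes

Oral LD50 172.9 mg/kg meets the Category TX criterion (Toxic), so the insecticide concentrate is Category TX.
Fumigant tablets: oral LD50 181.9 mg/kg < 200 mg/kg → Category TX (Toxic).
Category TX net quantity: (two 69 g packs = 138 g) + 138 g = 276 g.
That is within the Category TX rail limit of 500 g.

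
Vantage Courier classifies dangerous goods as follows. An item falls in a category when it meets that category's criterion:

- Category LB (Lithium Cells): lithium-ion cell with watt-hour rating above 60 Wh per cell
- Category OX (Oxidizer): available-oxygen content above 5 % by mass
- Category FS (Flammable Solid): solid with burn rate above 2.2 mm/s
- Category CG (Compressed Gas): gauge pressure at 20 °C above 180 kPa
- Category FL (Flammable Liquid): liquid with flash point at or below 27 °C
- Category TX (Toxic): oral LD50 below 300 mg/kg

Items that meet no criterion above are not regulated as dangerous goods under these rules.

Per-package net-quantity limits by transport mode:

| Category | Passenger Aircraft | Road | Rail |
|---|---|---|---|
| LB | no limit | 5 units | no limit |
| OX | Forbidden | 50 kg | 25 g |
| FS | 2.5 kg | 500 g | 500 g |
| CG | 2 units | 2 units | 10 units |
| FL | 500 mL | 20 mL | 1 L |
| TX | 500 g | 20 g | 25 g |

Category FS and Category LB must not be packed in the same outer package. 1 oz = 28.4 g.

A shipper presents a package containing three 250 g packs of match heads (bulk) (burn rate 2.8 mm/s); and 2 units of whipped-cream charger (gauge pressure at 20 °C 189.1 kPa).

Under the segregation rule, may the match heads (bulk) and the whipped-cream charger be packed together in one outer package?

Yes

With burn rate 2.8 mm/s (> 2.2 mm/s), the match heads (bulk) fall in Category FS.
Whipped-cream charger: gauge pressure at 20 °C 189.1 kPa > 180 kPa → Category CG (Compressed Gas).
No segregation rule bars Category FS with Category CG.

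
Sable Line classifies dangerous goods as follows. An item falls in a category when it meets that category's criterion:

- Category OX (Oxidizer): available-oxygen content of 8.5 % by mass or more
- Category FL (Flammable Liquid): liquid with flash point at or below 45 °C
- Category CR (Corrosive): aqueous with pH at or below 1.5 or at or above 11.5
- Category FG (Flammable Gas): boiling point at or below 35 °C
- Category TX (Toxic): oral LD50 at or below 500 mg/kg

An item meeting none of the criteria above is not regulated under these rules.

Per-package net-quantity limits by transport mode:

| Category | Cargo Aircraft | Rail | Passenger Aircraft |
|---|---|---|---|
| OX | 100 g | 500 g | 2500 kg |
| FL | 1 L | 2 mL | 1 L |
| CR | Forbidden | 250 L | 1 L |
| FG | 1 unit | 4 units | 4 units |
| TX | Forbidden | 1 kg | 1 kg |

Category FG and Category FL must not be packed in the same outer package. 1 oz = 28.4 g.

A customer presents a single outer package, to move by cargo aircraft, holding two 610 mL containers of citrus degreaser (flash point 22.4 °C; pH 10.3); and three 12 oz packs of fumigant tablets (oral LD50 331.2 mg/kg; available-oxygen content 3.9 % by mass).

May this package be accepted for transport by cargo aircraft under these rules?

Citrus degreaser: flash point 22.4 °C ≤ 45 °C → Category FL (Flammable Liquid).
Oral LD50 331.2 mg/kg meets the Category TX criterion (Toxic), so the fumigant tablets are Category TX.
Category FL quantity: two 610 mL containers = 1.22 L.
That exceeds the Category FL cargo aircraft limit of 1 L.
Category TX quantity: three 12 oz packs = 1022.4 g.
Category TX is Forbidden by cargo aircraft.
The segregation rule (Category FG with Category FL) does not apply to Category FL with Category TX.

No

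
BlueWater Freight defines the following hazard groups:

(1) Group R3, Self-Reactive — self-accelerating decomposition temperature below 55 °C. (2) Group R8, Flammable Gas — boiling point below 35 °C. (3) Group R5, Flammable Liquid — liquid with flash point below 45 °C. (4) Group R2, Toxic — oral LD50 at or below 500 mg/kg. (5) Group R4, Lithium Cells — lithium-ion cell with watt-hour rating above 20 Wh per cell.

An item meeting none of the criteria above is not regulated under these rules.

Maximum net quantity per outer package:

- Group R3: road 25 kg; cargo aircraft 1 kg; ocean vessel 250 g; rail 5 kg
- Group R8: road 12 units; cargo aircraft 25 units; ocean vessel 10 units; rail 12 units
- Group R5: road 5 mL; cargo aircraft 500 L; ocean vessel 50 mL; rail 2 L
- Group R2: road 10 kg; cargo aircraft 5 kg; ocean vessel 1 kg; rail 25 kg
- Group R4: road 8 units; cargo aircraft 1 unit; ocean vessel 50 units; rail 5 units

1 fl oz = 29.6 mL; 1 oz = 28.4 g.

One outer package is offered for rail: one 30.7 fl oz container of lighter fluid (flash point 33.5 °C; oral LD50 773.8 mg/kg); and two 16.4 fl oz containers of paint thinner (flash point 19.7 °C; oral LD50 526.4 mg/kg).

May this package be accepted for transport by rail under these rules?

Yes

Lighter fluid: flash point 33.5 °C < 45 °C → Group R5 (Flammable Liquid).
Paint thinner: flash point 19.7 °C < 45 °C → Group R5 (Flammable Liquid).
Total Group R5: (one 30.7 fl oz container = 908.72 mL) + (two 16.4 fl oz containers = 970.88 mL) = 1879.6 mL.
1879.6 mL is within the rail limit of 2 L for Group R5.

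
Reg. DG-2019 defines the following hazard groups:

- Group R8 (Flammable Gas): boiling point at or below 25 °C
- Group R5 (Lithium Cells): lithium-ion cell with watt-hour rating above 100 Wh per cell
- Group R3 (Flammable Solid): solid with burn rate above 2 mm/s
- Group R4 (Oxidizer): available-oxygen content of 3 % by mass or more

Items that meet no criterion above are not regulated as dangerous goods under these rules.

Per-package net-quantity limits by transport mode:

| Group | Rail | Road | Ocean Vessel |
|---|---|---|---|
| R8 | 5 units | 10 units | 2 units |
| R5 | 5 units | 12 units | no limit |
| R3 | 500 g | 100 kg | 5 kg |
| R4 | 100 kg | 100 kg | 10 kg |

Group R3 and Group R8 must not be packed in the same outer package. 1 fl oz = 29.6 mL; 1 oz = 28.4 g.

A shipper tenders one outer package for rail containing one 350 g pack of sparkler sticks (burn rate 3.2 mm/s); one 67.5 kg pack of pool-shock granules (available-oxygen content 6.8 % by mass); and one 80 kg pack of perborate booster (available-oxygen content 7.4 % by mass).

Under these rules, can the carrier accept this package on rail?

No

With burn rate 3.2 mm/s (> 2 mm/s), the sparkler sticks fall in Group R3.
The pool-shock granules have available-oxygen content 6.8 % by mass, which is ≥ 3 % by mass, so they are Group R4 (Oxidizer).
The perborate booster has available-oxygen content 7.4 % by mass, which is ≥ 3 % by mass, so it is Group R4 (Oxidizer).
Group R4 net quantity: 67.5 kg + 80 kg = 147.5 kg.
147.5 kg > 100 kg (rail limit, Group R4) — over the limit.
Group R3 quantity: 350 g.
That is within the Group R3 rail limit of 500 g.
The segregation rule (Group R3 with Group R8) does not apply to Group R4 with Group R3.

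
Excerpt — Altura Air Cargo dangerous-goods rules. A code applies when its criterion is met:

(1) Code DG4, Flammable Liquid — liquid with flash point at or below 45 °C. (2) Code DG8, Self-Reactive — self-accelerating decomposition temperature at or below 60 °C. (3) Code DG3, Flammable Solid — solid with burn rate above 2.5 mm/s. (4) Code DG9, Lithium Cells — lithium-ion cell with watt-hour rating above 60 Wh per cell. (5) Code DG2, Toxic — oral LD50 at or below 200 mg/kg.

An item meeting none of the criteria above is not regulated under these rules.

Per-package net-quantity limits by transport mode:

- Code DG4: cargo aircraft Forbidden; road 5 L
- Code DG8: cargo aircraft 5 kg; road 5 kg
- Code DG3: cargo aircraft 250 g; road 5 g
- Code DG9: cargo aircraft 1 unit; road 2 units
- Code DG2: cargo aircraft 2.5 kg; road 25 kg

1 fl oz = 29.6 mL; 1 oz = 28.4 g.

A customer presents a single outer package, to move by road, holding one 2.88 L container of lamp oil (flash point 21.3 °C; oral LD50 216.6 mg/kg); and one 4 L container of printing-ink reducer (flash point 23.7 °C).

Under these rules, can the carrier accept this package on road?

The lamp oil has flash point 21.3 °C, which is ≤ 45 °C, so it is Code DG4 (Flammable Liquid).
With flash point 23.7 °C (≤ 45 °C), the printing-ink reducer falls in Code DG4.
Total Code DG4: 2.88 L + 4 L = 6.88 L.
That exceeds the Code DG4 road limit of 5 L.

No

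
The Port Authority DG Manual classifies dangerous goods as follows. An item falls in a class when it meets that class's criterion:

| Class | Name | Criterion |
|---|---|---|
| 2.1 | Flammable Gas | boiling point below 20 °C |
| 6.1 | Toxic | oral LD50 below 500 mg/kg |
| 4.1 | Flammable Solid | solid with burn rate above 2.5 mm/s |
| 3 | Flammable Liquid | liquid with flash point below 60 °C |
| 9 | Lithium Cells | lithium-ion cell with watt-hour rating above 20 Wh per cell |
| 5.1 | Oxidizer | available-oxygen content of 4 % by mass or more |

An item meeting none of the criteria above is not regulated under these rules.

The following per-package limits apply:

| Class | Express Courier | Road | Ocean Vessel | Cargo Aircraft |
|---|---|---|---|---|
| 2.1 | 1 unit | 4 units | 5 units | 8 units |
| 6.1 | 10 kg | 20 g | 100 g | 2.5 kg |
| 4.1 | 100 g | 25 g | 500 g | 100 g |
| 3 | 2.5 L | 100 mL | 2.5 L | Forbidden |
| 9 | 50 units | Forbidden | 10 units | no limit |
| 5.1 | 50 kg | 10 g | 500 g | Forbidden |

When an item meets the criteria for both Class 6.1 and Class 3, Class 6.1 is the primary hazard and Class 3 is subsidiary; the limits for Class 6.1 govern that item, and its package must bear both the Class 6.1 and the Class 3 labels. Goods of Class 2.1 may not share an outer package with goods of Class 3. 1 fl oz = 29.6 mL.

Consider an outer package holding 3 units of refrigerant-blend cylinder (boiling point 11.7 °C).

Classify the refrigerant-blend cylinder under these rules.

Refrigerant-blend cylinder: boiling point 11.7 °C < 20 °C → Class 2.1 (Flammable Gas).

Class 2.1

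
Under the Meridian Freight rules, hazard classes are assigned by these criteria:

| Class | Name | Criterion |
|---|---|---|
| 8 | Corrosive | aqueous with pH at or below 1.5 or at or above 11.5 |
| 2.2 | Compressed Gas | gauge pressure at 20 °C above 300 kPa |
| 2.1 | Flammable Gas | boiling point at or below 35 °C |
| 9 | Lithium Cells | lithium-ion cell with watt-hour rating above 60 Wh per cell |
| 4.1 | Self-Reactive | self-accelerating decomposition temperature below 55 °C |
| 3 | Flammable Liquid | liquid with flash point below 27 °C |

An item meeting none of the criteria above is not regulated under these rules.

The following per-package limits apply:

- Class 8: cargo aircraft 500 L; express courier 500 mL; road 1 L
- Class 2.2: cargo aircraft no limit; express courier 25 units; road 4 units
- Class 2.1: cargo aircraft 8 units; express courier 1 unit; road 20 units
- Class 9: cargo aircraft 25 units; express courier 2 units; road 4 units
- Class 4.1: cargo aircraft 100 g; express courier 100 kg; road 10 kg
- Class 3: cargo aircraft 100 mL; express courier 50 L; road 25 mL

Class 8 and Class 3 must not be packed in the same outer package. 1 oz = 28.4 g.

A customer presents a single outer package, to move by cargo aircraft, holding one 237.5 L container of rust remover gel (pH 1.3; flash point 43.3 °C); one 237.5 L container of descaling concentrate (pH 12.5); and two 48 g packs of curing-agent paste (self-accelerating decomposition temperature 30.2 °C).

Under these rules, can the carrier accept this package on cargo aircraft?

Yes

Rust remover gel: pH 1.3 ≤ 1.5 → Class 8 (Corrosive).
With pH 12.5 (≥ 11.5), the descaling concentrate falls in Class 8.
The curing-agent paste has self-accelerating decomposition temperature 30.2 °C, which is < 55 °C, so it is Class 4.1 (Self-Reactive).
Total Class 8: 237.5 L + 237.5 L = 475 L.
That is within the Class 8 cargo aircraft limit of 500 L.
Class 4.1 quantity: two 48 g packs = 96 g.
96 g ≤ 100 g (cargo aircraft limit, Class 4.1) — within limit.
The segregation rule (Class 8 with Class 3) does not apply to Class 8 with Class 4.1.
Every hazard class is within its cargo aircraft limit and no segregation rule is violated.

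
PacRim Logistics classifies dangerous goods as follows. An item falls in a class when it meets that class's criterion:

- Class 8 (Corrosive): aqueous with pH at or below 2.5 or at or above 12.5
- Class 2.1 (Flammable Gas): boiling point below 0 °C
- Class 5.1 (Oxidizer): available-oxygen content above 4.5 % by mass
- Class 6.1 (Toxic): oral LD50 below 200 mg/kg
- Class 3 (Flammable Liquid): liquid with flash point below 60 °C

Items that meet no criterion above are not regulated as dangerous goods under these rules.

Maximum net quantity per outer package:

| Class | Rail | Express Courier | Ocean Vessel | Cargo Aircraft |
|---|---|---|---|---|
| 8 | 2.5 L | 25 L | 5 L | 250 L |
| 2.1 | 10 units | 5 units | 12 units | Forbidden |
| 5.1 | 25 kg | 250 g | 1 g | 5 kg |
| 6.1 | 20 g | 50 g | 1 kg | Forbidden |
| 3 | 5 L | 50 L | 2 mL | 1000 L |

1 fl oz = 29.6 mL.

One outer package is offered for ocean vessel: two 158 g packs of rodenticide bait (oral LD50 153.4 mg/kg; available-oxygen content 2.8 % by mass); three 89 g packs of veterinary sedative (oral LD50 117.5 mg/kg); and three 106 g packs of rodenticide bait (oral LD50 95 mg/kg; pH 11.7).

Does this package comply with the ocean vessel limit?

Rodenticide bait: oral LD50 153.4 mg/kg < 200 mg/kg → Class 6.1 (Toxic).
Veterinary sedative: oral LD50 117.5 mg/kg < 200 mg/kg → Class 6.1 (Toxic).
With oral LD50 95 mg/kg (< 200 mg/kg), the rodenticide bait falls in Class 6.1.
Total Class 6.1: (two 158 g packs = 316 g) + (three 89 g packs = 267 g) + (three 106 g packs = 318 g) = 901 g.
901 g is within the ocean vessel limit of 1 kg for Class 6.1.

Yes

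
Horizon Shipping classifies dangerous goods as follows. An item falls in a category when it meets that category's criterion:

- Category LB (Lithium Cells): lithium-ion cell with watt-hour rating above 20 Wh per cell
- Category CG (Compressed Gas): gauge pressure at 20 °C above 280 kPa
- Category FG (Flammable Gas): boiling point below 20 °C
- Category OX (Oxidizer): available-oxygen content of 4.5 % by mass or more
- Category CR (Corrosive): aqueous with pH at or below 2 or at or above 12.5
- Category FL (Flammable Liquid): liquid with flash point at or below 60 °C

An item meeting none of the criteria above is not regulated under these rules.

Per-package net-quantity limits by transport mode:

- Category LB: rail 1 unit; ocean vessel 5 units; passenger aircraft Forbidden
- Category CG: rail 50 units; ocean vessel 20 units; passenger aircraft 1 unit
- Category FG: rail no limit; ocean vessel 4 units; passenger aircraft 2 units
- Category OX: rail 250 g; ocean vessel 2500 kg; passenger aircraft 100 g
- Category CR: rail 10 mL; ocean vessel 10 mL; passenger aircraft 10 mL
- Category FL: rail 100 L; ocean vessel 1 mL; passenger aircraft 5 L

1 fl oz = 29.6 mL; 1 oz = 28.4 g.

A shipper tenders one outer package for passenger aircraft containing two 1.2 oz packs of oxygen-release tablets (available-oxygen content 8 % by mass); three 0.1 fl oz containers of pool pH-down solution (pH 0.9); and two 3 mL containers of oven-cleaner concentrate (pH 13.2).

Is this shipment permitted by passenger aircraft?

With available-oxygen content 8 % by mass (≥ 4.5 % by mass), the oxygen-release tablets fall in Category OX.
Pool pH-down solution: pH 0.9 ≤ 2 → Category CR (Corrosive).
With pH 13.2 (≥ 12.5), the oven-cleaner concentrate falls in Category CR.
Category OX quantity: two 1.2 oz packs = 68.16 g.
68.16 g is within the passenger aircraft limit of 100 g for Category OX.
Total Category CR: (three 0.1 fl oz containers = 8.88 mL) + (two 3 mL containers = 6 mL) = 14.88 mL.
That exceeds the Category CR passenger aircraft limit of 10 mL.

No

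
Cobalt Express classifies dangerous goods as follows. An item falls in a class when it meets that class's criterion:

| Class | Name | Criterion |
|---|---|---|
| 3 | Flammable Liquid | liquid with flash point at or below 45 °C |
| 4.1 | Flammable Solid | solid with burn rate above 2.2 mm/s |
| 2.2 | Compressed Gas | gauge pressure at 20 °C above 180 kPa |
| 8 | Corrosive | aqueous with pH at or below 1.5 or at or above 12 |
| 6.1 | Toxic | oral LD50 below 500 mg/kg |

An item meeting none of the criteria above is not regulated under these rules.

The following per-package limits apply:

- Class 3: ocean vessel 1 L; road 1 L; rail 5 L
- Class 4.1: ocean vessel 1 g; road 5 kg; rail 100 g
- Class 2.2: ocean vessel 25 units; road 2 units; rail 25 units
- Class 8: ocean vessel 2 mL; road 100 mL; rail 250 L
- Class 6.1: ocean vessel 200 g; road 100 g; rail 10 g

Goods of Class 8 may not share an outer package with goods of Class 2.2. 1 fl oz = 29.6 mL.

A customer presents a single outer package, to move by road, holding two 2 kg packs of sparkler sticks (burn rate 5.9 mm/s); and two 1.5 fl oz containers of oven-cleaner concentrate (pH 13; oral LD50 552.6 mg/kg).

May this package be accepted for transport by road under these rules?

The sparkler sticks have burn rate 5.9 mm/s, which is > 2.2 mm/s, so they are Class 4.1 (Flammable Solid).
The oven-cleaner concentrate has pH 13, which is ≥ 12, so it is Class 8 (Corrosive).
Class 8 quantity: two 1.5 fl oz containers = 88.8 mL.
That is within the Class 8 road limit of 100 mL.
Class 4.1 quantity: two 2 kg packs = 4 kg.
4 kg is within the road limit of 5 kg for Class 4.1.
The segregation rule (Class 8 with Class 2.2) does not apply to Class 8 with Class 4.1.
Every hazard class is within its road limit and no segregation rule is violated.

Yes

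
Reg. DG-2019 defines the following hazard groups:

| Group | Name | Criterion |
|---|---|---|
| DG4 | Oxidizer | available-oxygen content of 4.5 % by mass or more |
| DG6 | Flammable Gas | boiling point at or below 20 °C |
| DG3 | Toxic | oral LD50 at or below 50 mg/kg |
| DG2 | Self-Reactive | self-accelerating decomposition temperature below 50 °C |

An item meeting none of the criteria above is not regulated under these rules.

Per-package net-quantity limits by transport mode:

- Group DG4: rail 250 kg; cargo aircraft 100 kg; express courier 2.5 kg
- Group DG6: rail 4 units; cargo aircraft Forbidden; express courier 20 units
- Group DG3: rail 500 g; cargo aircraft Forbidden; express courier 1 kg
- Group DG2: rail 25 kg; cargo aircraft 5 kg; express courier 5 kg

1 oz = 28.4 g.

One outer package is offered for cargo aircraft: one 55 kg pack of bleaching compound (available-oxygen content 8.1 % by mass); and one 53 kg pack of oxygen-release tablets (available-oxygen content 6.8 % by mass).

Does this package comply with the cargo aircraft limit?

No

The bleaching compound has available-oxygen content 8.1 % by mass, which is ≥ 4.5 % by mass, so it is Group DG4 (Oxidizer).
With available-oxygen content 6.8 % by mass (≥ 4.5 % by mass), the oxygen-release tablets fall in Group DG4.
Group DG4 net quantity: 55 kg + 53 kg = 108 kg.
108 kg > 100 kg (cargo aircraft limit, Group DG4) — over the limit.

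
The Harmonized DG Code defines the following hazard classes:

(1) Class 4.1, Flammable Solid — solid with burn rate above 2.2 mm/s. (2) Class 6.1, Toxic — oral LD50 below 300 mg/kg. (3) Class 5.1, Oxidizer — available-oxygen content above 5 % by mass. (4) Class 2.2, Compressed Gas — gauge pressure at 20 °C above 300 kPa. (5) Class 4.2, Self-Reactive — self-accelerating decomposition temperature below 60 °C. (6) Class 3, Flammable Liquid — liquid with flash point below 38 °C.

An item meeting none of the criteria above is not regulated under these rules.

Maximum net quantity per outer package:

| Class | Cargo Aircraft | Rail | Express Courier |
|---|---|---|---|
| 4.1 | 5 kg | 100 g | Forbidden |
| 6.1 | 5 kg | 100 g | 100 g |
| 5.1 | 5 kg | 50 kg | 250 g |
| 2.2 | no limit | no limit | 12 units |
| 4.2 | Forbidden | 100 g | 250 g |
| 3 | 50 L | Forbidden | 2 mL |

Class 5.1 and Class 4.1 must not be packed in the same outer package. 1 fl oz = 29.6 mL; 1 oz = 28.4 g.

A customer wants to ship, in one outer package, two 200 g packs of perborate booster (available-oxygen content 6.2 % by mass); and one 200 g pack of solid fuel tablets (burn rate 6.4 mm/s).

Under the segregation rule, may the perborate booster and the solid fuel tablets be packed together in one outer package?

Perborate booster: available-oxygen content 6.2 % by mass > 5 % by mass → Class 5.1 (Oxidizer).
Burn rate 6.4 mm/s meets the Class 4.1 criterion (Flammable Solid), so the solid fuel tablets are Class 4.1.
Class 5.1 and Class 4.1 may not share an outer package.

No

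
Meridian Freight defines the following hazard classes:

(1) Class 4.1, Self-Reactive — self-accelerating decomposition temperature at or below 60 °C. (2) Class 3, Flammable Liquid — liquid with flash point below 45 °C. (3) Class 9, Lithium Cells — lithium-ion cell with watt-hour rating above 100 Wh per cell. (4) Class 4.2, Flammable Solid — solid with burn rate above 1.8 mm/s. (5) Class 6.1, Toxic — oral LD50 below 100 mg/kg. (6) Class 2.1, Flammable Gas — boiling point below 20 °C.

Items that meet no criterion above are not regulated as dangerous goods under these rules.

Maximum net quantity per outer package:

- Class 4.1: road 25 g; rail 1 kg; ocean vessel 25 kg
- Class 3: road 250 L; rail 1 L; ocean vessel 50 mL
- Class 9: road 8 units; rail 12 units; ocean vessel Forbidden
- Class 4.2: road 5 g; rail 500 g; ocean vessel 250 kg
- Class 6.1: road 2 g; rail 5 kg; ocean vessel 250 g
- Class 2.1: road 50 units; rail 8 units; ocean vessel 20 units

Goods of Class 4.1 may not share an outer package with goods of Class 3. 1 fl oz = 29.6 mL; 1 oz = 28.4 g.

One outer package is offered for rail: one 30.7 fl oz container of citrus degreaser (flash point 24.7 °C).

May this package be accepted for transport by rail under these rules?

Yes

Flash point 24.7 °C meets the Class 3 criterion (Flammable Liquid), so the citrus degreaser is Class 3.
Class 3 quantity: one 30.7 fl oz container = 908.72 mL.
908.72 mL is within the rail limit of 1 L for Class 3.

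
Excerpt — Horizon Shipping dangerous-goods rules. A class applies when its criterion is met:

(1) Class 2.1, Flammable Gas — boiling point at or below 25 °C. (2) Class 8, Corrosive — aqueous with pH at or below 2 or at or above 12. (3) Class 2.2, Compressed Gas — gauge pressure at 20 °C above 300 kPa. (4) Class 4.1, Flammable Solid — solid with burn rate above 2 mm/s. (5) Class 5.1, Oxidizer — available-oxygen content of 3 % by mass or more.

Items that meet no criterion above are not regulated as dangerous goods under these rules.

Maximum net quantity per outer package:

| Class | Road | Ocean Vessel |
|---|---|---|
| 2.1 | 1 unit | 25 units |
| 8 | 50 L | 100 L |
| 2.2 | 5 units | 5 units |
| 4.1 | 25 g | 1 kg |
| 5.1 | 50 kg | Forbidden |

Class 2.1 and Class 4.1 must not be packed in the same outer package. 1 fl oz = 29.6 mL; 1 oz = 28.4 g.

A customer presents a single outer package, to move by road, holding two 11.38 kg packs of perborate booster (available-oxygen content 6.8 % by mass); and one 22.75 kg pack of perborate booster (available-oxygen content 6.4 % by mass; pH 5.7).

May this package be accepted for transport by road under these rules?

The perborate booster has available-oxygen content 6.8 % by mass, which is ≥ 3 % by mass, so it is Class 5.1 (Oxidizer).
With available-oxygen content 6.4 % by mass (≥ 3 % by mass), the perborate booster falls in Class 5.1.
Class 5.1 net quantity: (two 11.38 kg packs = 22.76 kg) + 22.75 kg = 45.51 kg.
45.51 kg ≤ 50 kg (road limit, Class 5.1) — within limit.

Yes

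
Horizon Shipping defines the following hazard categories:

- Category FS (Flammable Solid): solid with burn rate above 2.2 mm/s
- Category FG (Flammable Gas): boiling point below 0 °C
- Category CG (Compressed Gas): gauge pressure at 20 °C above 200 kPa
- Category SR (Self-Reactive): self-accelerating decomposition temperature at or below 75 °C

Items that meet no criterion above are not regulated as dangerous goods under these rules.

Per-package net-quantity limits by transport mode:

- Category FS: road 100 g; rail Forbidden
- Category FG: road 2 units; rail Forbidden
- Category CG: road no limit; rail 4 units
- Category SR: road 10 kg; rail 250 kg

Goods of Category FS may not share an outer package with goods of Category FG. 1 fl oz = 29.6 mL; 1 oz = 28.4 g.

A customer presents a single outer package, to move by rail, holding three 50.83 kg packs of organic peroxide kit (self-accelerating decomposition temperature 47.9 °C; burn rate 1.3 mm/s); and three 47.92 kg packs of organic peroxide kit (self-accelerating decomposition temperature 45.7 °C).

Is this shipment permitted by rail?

Self-accelerating decomposition temperature 47.9 °C meets the Category SR criterion (Self-Reactive), so the organic peroxide kit is Category SR.
Self-accelerating decomposition temperature 45.7 °C meets the Category SR criterion (Self-Reactive), so the organic peroxide kit is Category SR.
Total Category SR: (three 50.83 kg packs = 152.49 kg) + (three 47.92 kg packs = 143.76 kg) = 296.25 kg.
That exceeds the Category SR rail limit of 250 kg.

No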